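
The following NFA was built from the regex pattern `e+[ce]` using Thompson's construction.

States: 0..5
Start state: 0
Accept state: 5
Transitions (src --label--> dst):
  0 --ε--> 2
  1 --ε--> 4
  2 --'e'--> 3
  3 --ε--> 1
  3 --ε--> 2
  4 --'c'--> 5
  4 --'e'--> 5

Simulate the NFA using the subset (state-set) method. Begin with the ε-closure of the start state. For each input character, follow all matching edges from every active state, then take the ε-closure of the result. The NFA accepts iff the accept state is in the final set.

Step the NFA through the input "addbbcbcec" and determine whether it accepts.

start: ε-closure({0}) = {0,2}
'a' @ 1: {}  — dead — no transitions
rest 'ddbbcbcec' ignored (set empty)
final: {}; accept 5 not in set

Answer: REJECT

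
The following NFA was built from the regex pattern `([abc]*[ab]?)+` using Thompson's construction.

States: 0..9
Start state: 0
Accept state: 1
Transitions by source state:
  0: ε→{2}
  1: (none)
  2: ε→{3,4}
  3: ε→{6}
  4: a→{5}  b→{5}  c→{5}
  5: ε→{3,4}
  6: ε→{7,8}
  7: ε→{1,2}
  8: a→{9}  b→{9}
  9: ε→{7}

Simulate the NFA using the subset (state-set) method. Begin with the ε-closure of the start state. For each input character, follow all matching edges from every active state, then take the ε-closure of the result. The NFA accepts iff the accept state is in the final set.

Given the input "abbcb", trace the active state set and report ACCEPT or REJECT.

S₀ = ε-closure({0}) = {0,1,2,3,4,6,7,8}
'a' @ 1: {1,2,3,4,5,6,7,8,9}  ✓accept
'b' @ 2: {1,2,3,4,5,6,7,8,9}  ✓accept
'b' @ 3: {1,2,3,4,5,6,7,8,9}  ✓accept
'c' @ 4: {1,2,3,4,5,6,7,8}  ✓accept
'b' @ 5: {1,2,3,4,5,6,7,8,9}  ✓accept
after full input: {1,2,3,4,5,6,7,8,9}  (accept=1 in)

Answer: ACCEPT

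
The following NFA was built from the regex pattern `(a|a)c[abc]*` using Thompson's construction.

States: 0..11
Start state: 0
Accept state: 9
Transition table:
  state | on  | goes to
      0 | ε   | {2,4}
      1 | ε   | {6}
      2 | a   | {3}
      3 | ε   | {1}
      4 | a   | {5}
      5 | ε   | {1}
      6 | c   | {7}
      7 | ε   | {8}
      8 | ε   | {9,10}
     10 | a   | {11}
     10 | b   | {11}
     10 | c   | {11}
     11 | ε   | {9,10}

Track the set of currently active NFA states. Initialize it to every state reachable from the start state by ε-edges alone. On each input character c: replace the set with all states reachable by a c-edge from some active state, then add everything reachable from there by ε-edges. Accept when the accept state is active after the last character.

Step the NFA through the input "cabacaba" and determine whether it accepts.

Answer: REJECT

Derivation:
start: ε-closure({0}) = {0,2,4}
'c' @ 1: {}  — state set empty
rest 'abacaba' ignored (set empty)
final: {}; accept 9 not in set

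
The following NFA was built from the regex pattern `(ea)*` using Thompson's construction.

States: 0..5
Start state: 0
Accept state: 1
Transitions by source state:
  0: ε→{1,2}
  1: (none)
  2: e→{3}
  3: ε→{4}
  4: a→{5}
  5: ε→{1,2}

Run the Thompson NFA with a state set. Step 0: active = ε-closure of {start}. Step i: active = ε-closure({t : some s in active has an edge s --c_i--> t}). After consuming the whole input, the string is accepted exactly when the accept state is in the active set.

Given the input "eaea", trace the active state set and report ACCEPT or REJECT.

initial (ε-close {0}): {0,1,2}
'e' @ 1: {3,4}
'a' @ 2: {1,2,5}  (accept∈set)
'e' @ 3: {3,4}
'a' @ 4: {1,2,5}  (accept∈set)
end set {1,2,5} — state 1 in

Answer: ACCEPT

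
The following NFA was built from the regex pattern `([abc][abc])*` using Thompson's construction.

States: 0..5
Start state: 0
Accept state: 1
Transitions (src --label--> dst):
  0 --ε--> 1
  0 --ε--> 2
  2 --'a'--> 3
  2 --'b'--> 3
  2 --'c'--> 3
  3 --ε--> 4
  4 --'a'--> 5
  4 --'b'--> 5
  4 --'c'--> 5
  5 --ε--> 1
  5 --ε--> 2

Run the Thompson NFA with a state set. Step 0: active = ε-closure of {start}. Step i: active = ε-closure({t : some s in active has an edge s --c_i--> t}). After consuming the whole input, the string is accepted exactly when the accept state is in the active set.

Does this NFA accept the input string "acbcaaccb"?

Answer: REJECT

Trace:
start: ε-closure({0}) = {0,1,2}
'a' @ 1: {3,4}
'c' @ 2: {1,2,5}  [accepting]
'b' @ 3: {3,4}
'c' @ 4: {1,2,5}  [accepting]
'a' @ 5: {3,4}
'a' @ 6: {1,2,5}  [accepting]
'c' @ 7: {3,4}
'c' @ 8: {1,2,5}  [accepting]
'b' @ 9: {3,4}
final: {3,4}; accept 1 not in set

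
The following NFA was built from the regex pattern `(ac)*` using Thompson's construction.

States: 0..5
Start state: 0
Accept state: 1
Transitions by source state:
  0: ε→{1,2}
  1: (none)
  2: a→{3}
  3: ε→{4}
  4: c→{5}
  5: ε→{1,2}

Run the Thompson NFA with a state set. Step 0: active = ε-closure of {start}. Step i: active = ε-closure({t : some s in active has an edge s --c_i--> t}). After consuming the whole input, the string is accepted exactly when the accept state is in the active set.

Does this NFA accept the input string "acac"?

S₀ = ε-closure({0}) = {0,1,2}
'a' @ 1: {3,4}
'c' @ 2: {1,2,5}  (accept∈set)
'a' @ 3: {3,4}
'c' @ 4: {1,2,5}  (accept∈set)
end set {1,2,5} — state 1 in

Answer: ACCEPT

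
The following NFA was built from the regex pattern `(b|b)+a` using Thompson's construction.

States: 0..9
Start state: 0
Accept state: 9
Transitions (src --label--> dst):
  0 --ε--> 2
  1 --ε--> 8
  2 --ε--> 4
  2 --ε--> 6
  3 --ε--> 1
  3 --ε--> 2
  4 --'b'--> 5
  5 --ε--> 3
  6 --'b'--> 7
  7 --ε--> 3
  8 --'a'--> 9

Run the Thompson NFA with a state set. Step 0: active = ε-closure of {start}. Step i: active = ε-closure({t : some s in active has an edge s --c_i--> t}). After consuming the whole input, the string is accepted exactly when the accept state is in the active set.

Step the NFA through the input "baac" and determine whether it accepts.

S₀ = ε-closure({0}) = {0,2,4,6}
'b' @ 1: {1,2,3,4,5,6,7,8}
'a' @ 2: {9}  (accept∈set)
'a' @ 3: {}  — dead — no transitions
rest 'c' ignored (set empty)
end set {} — state 9 not in

Answer: REJECT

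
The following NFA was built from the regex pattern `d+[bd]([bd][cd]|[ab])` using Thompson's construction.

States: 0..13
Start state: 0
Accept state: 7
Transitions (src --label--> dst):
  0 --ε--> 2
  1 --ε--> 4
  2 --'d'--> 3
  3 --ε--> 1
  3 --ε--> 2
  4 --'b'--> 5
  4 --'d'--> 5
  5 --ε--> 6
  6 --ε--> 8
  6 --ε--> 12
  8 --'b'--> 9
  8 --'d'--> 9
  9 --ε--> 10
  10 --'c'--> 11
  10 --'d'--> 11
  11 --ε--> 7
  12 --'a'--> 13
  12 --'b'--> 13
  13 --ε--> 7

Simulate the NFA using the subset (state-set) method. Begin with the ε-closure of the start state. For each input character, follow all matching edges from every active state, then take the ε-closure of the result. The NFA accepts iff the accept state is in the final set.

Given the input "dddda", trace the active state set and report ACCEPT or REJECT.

Answer: ACCEPT

Trace:
initial (ε-close {0}): {0,2}
'd' @ 1: {1,2,3,4}
'd' @ 2: {1,2,3,4,5,6,8,12}
'd' @ 3: {1,2,3,4,5,6,8,9,10,12}
'd' @ 4: {1,2,3,4,5,6,7,8,9,10,11,12}  ✓accept
'a' @ 5: {7,13}  ✓accept
after full input: {7,13}  (accept=7 in)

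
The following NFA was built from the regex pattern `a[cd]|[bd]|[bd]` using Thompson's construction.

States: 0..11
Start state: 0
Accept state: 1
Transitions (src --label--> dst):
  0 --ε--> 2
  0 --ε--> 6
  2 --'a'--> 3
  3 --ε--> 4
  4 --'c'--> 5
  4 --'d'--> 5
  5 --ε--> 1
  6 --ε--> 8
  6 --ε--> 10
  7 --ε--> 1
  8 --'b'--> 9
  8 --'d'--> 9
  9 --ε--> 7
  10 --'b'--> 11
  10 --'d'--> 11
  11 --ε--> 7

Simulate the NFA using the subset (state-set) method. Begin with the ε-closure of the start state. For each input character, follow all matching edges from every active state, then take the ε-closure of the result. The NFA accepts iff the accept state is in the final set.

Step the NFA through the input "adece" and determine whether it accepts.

Answer: REJECT

Derivation:
S₀ = ε-closure({0}) = {0,2,6,8,10}
'a' @ 1: {3,4}
'd' @ 2: {1,5}  (accept∈set)
'e' @ 3: {}  — no active states
rest 'ce' ignored (set empty)
after full input: {}  (accept=1 not in)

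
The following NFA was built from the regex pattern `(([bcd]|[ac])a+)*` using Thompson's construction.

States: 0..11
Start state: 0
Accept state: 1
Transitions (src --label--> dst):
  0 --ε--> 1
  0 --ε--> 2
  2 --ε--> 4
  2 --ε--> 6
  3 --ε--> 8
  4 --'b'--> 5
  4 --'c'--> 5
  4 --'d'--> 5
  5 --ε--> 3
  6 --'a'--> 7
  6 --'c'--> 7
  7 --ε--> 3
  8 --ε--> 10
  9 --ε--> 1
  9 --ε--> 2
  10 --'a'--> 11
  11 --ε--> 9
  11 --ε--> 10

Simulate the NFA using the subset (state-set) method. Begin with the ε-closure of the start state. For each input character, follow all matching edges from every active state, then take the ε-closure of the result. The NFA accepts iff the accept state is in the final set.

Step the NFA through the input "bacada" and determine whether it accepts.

initial (ε-close {0}): {0,1,2,4,6}
'b' @ 1: {3,5,8,10}
'a' @ 2: {1,2,4,6,9,10,11}  ✓accept
'c' @ 3: {3,5,7,8,10}
'a' @ 4: {1,2,4,6,9,10,11}  ✓accept
'd' @ 5: {3,5,8,10}
'a' @ 6: {1,2,4,6,9,10,11}  ✓accept
final: {1,2,4,6,9,10,11}; accept 1 in set

Answer: ACCEPT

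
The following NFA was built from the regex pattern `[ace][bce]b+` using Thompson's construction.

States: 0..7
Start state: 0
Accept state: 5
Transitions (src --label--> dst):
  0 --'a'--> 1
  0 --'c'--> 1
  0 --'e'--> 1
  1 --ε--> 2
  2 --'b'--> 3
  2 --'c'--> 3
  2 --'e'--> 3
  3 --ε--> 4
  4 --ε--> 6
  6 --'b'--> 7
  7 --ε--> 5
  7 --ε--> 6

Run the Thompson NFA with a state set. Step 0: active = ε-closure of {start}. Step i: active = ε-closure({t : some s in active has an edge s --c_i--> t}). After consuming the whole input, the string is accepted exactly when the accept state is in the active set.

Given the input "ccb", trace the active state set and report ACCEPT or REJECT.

Answer: ACCEPT

Steps:
initial (ε-close {0}): {0}
'c' @ 1: {1,2}
'c' @ 2: {3,4,6}
'b' @ 3: {5,6,7}  ✓accept
final: {5,6,7}; accept 5 in set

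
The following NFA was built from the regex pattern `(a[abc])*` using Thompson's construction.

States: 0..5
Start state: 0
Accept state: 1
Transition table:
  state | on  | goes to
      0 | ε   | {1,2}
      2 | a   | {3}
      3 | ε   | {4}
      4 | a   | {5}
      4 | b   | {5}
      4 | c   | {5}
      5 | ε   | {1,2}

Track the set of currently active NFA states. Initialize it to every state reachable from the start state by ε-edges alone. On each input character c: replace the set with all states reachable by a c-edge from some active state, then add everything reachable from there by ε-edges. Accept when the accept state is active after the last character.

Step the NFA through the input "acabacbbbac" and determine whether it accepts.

initial (ε-close {0}): {0,1,2}
'a' @ 1: {3,4}
'c' @ 2: {1,2,5}  ✓accept
'a' @ 3: {3,4}
'b' @ 4: {1,2,5}  ✓accept
'a' @ 5: {3,4}
'c' @ 6: {1,2,5}  ✓accept
'b' @ 7: {}  — state set empty
rest 'bbac' ignored (set empty)
final: {}; accept 1 not in set

Answer: REJECT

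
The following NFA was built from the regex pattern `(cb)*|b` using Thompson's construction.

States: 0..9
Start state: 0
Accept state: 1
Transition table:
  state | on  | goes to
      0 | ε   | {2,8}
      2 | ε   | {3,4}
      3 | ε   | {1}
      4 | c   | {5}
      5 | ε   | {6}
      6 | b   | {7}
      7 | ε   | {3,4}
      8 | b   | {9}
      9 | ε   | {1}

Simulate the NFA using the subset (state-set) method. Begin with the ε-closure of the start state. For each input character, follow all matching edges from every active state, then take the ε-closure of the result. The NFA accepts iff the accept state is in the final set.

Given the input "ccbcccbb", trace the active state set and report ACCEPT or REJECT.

Answer: REJECT

Trace:
initial (ε-close {0}): {0,1,2,3,4,8}
'c' @ 1: {5,6}
'c' @ 2: {}  — dead — no transitions
rest 'bcccbb' ignored (set empty)
end set {} — state 1 not in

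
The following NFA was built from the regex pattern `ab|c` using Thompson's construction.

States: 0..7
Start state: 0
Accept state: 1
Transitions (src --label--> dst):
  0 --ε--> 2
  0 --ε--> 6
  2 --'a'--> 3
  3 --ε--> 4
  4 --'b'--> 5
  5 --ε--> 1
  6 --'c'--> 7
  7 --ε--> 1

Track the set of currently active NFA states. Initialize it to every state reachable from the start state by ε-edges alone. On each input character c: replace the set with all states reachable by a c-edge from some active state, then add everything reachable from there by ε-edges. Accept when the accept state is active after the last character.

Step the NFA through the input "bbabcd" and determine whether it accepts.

Answer: REJECT

Steps:
initial (ε-close {0}): {0,2,6}
'b' @ 1: {}  — no active states
rest 'babcd' ignored (set empty)
final: {}; accept 1 not in set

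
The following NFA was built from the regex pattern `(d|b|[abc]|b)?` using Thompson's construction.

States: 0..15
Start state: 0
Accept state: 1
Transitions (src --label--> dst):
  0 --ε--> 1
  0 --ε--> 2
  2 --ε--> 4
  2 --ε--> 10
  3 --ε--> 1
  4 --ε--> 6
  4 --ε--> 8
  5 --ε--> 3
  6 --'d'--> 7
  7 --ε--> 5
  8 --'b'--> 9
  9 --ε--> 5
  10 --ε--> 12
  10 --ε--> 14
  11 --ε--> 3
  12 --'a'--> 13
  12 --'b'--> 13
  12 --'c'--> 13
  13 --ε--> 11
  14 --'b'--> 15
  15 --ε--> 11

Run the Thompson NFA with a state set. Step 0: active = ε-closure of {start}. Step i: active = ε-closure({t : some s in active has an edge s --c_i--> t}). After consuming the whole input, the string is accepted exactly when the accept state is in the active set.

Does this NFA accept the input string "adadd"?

S₀ = ε-closure({0}) = {0,1,2,4,6,8,10,12,14}
'a' @ 1: {1,3,11,13}  [accepting]
'd' @ 2: {}  — no active states
rest 'add' ignored (set empty)
final: {}; accept 1 not in set

Answer: REJECT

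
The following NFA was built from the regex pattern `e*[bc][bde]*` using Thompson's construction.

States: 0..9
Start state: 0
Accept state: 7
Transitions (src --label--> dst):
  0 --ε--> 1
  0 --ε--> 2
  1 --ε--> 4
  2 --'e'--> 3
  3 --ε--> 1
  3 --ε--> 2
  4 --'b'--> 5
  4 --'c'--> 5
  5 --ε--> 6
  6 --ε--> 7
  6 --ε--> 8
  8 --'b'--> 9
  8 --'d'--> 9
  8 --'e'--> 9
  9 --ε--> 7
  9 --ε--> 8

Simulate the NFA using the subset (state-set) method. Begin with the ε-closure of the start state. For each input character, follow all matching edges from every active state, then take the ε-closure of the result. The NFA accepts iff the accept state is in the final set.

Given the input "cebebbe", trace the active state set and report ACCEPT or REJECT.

S₀ = ε-closure({0}) = {0,1,2,4}
'c' @ 1: {5,6,7,8}  [accepting]
'e' @ 2: {7,8,9}  [accepting]
'b' @ 3: {7,8,9}  [accepting]
'e' @ 4: {7,8,9}  [accepting]
'b' @ 5: {7,8,9}  [accepting]
'b' @ 6: {7,8,9}  [accepting]
'e' @ 7: {7,8,9}  [accepting]
after full input: {7,8,9}  (accept=7 in)

Answer: ACCEPT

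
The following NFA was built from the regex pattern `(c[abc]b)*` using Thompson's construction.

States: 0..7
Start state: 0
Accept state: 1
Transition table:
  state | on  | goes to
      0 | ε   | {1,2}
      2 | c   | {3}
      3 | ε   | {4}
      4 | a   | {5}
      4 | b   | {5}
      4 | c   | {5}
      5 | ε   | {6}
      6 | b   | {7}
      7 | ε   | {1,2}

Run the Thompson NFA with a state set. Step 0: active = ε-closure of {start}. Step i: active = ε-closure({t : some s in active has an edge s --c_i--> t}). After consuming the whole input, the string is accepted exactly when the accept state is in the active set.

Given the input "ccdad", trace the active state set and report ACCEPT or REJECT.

initial (ε-close {0}): {0,1,2}
'c' @ 1: {3,4}
'c' @ 2: {5,6}
'd' @ 3: {}  — state set empty
rest 'ad' ignored (set empty)
after full input: {}  (accept=1 not in)

Answer: REJECT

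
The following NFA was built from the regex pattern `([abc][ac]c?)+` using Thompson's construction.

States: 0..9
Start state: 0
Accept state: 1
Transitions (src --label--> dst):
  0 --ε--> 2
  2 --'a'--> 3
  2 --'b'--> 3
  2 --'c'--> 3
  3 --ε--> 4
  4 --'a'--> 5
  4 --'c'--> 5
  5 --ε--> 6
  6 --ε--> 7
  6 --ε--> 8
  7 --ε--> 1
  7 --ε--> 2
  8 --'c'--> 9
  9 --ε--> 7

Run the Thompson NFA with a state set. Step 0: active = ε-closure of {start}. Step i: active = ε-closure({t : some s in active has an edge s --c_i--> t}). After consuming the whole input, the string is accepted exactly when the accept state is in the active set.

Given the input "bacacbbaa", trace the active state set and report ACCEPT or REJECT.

start: ε-closure({0}) = {0,2}
'b' @ 1: {3,4}
'a' @ 2: {1,2,5,6,7,8}  [accepting]
'c' @ 3: {1,2,3,4,7,9}  [accepting]
'a' @ 4: {1,2,3,4,5,6,7,8}  [accepting]
'c' @ 5: {1,2,3,4,5,6,7,8,9}  [accepting]
'b' @ 6: {3,4}
'b' @ 7: {}  — no active states
rest 'aa' ignored (set empty)
final: {}; accept 1 not in set

Answer: REJECT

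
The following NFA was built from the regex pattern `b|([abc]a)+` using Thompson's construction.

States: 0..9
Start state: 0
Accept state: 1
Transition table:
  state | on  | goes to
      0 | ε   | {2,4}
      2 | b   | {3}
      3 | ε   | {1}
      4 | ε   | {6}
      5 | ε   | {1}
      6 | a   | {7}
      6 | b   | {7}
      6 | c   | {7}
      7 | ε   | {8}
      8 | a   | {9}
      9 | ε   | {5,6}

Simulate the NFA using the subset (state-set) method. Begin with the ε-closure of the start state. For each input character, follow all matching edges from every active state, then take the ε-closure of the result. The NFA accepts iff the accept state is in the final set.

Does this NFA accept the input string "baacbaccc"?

S₀ = ε-closure({0}) = {0,2,4,6}
'b' @ 1: {1,3,7,8}  (accept∈set)
'a' @ 2: {1,5,6,9}  (accept∈set)
'a' @ 3: {7,8}
'c' @ 4: {}  — state set empty
rest 'baccc' ignored (set empty)
final: {}; accept 1 not in set

Answer: REJECT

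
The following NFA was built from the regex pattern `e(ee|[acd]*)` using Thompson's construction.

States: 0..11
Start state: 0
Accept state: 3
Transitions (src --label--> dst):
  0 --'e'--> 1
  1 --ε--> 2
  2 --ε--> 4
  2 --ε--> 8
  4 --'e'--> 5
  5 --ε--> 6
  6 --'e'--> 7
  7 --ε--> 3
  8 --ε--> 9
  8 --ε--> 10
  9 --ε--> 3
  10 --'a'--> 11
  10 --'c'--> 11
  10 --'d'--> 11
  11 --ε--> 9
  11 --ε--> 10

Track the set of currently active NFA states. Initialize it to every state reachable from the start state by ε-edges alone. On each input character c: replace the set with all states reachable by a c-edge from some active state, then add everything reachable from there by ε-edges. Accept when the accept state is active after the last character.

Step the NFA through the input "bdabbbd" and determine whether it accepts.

initial (ε-close {0}): {0}
'b' @ 1: {}  — state set empty
rest 'dabbbd' ignored (set empty)
after full input: {}  (accept=3 not in)

Answer: REJECT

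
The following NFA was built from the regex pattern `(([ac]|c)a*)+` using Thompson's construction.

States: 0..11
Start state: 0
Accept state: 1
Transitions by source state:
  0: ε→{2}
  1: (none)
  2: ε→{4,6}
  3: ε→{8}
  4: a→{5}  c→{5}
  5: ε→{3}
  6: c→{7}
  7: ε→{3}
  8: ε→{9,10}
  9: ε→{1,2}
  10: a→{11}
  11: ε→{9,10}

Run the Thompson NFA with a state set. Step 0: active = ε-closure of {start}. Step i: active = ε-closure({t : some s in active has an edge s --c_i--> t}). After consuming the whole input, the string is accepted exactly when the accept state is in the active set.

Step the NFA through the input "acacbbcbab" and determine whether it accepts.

start: ε-closure({0}) = {0,2,4,6}
'a' @ 1: {1,2,3,4,5,6,8,9,10}  ✓accept
'c' @ 2: {1,2,3,4,5,6,7,8,9,10}  ✓accept
'a' @ 3: {1,2,3,4,5,6,8,9,10,11}  ✓accept
'c' @ 4: {1,2,3,4,5,6,7,8,9,10}  ✓accept
'b' @ 5: {}  — no active states
rest 'bcbab' ignored (set empty)
end set {} — state 1 not in

Answer: REJECT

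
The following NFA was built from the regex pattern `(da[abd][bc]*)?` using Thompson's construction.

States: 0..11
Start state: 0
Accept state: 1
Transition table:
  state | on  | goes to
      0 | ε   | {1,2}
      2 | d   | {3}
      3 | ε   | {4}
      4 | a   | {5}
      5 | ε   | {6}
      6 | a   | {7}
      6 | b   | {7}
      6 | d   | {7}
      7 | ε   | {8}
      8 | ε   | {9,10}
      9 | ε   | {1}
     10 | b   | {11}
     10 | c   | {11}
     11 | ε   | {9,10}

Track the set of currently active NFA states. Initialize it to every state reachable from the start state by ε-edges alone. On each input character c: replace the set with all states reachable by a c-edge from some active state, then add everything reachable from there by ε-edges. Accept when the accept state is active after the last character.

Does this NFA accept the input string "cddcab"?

Answer: REJECT

Steps:
start: ε-closure({0}) = {0,1,2}
'c' @ 1: {}  — dead — no transitions
rest 'ddcab' ignored (set empty)
final: {}; accept 1 not in set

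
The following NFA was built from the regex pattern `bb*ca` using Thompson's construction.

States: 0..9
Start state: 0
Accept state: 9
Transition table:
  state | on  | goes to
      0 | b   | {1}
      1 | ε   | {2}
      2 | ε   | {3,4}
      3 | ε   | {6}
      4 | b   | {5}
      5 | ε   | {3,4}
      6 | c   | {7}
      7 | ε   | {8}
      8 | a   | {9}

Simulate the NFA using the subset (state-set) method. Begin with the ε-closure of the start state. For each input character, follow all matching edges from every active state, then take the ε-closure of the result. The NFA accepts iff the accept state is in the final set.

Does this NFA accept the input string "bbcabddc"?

S₀ = ε-closure({0}) = {0}
'b' @ 1: {1,2,3,4,6}
'b' @ 2: {3,4,5,6}
'c' @ 3: {7,8}
'a' @ 4: {9}  ✓accept
'b' @ 5: {}  — no active states
rest 'ddc' ignored (set empty)
end set {} — state 9 not in

Answer: REJECT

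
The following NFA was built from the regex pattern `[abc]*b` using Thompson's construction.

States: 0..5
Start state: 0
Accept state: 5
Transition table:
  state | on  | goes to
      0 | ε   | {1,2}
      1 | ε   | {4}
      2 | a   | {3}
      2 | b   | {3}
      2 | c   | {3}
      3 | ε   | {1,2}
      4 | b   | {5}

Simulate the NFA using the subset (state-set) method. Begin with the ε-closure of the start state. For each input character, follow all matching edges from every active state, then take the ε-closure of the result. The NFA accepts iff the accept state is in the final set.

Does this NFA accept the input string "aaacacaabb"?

S₀ = ε-closure({0}) = {0,1,2,4}
'a' @ 1: {1,2,3,4}
'a' @ 2: {1,2,3,4}
'a' @ 3: {1,2,3,4}
'c' @ 4: {1,2,3,4}
'a' @ 5: {1,2,3,4}
'c' @ 6: {1,2,3,4}
'a' @ 7: {1,2,3,4}
'a' @ 8: {1,2,3,4}
'b' @ 9: {1,2,3,4,5}  (accept∈set)
'b' @ 10: {1,2,3,4,5}  (accept∈set)
end set {1,2,3,4,5} — state 5 in

Answer: ACCEPT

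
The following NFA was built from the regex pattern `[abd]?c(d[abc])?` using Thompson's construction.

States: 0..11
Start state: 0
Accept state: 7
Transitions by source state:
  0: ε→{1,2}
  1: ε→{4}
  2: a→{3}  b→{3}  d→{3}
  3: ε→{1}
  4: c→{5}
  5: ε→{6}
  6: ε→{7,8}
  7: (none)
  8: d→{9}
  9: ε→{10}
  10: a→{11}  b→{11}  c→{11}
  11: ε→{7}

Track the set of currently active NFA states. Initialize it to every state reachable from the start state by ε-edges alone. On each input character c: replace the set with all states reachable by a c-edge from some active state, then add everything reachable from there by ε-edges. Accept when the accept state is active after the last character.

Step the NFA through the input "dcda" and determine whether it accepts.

initial (ε-close {0}): {0,1,2,4}
'd' @ 1: {1,3,4}
'c' @ 2: {5,6,7,8}  [accepting]
'd' @ 3: {9,10}
'a' @ 4: {7,11}  [accepting]
end set {7,11} — state 7 in

Answer: ACCEPT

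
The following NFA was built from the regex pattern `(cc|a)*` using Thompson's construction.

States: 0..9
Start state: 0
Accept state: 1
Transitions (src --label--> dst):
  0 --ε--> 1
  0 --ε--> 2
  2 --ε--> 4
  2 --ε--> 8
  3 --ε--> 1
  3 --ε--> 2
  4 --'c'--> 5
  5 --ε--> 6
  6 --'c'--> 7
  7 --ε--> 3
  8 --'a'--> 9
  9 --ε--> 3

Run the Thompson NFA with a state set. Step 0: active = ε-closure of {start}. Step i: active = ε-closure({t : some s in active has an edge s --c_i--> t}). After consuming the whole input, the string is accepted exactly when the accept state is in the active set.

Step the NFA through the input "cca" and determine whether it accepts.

S₀ = ε-closure({0}) = {0,1,2,4,8}
'c' @ 1: {5,6}
'c' @ 2: {1,2,3,4,7,8}  [accepting]
'a' @ 3: {1,2,3,4,8,9}  [accepting]
final: {1,2,3,4,8,9}; accept 1 in set

Answer: ACCEPT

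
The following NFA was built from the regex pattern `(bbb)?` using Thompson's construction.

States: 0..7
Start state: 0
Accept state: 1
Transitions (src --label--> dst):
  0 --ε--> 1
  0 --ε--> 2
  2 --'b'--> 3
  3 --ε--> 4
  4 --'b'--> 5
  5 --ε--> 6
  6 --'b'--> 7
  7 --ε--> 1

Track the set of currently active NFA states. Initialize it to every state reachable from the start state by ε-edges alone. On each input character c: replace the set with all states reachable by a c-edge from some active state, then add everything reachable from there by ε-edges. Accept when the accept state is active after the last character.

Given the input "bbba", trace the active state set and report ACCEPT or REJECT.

S₀ = ε-closure({0}) = {0,1,2}
'b' @ 1: {3,4}
'b' @ 2: {5,6}
'b' @ 3: {1,7}  ✓accept
'a' @ 4: {}  — dead — no transitions
after full input: {}  (accept=1 not in)

Answer: REJECT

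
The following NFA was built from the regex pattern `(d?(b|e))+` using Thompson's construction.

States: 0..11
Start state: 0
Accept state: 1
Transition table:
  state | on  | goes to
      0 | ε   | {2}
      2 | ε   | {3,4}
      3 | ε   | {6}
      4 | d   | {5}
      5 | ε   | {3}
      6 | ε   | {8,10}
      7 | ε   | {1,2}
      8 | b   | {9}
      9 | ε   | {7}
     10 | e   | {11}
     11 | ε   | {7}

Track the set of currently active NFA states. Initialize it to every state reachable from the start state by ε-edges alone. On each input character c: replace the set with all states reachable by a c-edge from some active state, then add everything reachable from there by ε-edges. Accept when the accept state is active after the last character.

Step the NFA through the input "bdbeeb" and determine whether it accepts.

Answer: ACCEPT

Trace:
start: ε-closure({0}) = {0,2,3,4,6,8,10}
'b' @ 1: {1,2,3,4,6,7,8,9,10}  (accept∈set)
'd' @ 2: {3,5,6,8,10}
'b' @ 3: {1,2,3,4,6,7,8,9,10}  (accept∈set)
'e' @ 4: {1,2,3,4,6,7,8,10,11}  (accept∈set)
'e' @ 5: {1,2,3,4,6,7,8,10,11}  (accept∈set)
'b' @ 6: {1,2,3,4,6,7,8,9,10}  (accept∈set)
end set {1,2,3,4,6,7,8,9,10} — state 1 in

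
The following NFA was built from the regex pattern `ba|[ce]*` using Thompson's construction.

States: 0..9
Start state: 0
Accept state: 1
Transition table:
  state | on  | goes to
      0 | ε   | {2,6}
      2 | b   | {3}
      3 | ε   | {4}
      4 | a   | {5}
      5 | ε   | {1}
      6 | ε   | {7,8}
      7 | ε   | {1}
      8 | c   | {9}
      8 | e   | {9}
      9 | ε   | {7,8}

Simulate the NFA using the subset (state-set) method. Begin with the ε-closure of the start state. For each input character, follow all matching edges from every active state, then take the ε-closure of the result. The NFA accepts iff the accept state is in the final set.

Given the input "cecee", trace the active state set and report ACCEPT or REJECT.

S₀ = ε-closure({0}) = {0,1,2,6,7,8}
'c' @ 1: {1,7,8,9}  [accepting]
'e' @ 2: {1,7,8,9}  [accepting]
'c' @ 3: {1,7,8,9}  [accepting]
'e' @ 4: {1,7,8,9}  [accepting]
'e' @ 5: {1,7,8,9}  [accepting]
end set {1,7,8,9} — state 1 in

Answer: ACCEPT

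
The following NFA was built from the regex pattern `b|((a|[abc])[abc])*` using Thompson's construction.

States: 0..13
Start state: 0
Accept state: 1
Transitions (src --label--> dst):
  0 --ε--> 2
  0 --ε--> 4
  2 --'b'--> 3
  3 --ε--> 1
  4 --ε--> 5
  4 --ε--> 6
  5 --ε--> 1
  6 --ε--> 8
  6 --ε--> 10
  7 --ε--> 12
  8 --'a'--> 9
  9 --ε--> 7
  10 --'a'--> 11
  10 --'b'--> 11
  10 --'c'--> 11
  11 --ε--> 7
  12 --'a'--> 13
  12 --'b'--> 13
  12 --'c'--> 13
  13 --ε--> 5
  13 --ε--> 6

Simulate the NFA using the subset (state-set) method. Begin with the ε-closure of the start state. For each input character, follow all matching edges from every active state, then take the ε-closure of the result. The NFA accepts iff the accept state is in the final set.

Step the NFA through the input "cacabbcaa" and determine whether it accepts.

Answer: REJECT

Steps:
initial (ε-close {0}): {0,1,2,4,5,6,8,10}
'c' @ 1: {7,11,12}
'a' @ 2: {1,5,6,8,10,13}  (accept∈set)
'c' @ 3: {7,11,12}
'a' @ 4: {1,5,6,8,10,13}  (accept∈set)
'b' @ 5: {7,11,12}
'b' @ 6: {1,5,6,8,10,13}  (accept∈set)
'c' @ 7: {7,11,12}
'a' @ 8: {1,5,6,8,10,13}  (accept∈set)
'a' @ 9: {7,9,11,12}
final: {7,9,11,12}; accept 1 not in set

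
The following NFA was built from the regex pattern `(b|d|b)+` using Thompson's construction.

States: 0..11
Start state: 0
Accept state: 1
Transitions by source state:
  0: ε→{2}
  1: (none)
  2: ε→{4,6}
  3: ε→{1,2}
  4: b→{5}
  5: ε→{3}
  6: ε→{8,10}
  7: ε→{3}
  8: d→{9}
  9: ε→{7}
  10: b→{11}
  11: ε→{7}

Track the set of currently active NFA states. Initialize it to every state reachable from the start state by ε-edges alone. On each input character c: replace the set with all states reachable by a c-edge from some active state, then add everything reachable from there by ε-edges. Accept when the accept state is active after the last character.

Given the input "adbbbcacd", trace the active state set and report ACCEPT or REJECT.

initial (ε-close {0}): {0,2,4,6,8,10}
'a' @ 1: {}  — no active states
rest 'dbbbcacd' ignored (set empty)
final: {}; accept 1 not in set

Answer: REJECT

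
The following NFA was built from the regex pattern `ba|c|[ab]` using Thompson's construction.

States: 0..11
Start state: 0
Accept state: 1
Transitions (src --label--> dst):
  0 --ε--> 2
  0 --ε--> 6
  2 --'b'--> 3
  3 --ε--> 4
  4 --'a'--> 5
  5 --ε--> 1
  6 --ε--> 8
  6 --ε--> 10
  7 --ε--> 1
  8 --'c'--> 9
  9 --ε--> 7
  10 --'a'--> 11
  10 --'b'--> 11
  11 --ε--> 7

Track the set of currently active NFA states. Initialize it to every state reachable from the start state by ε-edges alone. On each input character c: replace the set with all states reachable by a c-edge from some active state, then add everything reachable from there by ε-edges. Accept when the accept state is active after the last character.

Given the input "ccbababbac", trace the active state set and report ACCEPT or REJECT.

S₀ = ε-closure({0}) = {0,2,6,8,10}
'c' @ 1: {1,7,9}  [accepting]
'c' @ 2: {}  — no active states
rest 'bababbac' ignored (set empty)
end set {} — state 1 not in

Answer: REJECT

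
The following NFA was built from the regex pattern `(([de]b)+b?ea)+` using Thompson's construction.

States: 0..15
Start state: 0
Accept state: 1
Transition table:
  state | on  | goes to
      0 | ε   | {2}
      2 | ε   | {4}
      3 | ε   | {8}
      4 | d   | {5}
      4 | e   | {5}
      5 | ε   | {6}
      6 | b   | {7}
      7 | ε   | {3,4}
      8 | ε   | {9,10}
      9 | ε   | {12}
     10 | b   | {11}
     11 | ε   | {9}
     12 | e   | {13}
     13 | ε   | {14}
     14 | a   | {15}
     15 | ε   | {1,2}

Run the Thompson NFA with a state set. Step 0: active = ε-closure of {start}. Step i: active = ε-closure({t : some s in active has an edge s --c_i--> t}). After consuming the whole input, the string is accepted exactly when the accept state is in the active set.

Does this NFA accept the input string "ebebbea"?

Answer: ACCEPT

Derivation:
initial (ε-close {0}): {0,2,4}
'e' @ 1: {5,6}
'b' @ 2: {3,4,7,8,9,10,12}
'e' @ 3: {5,6,13,14}
'b' @ 4: {3,4,7,8,9,10,12}
'b' @ 5: {9,11,12}
'e' @ 6: {13,14}
'a' @ 7: {1,2,4,15}  (accept∈set)
after full input: {1,2,4,15}  (accept=1 in)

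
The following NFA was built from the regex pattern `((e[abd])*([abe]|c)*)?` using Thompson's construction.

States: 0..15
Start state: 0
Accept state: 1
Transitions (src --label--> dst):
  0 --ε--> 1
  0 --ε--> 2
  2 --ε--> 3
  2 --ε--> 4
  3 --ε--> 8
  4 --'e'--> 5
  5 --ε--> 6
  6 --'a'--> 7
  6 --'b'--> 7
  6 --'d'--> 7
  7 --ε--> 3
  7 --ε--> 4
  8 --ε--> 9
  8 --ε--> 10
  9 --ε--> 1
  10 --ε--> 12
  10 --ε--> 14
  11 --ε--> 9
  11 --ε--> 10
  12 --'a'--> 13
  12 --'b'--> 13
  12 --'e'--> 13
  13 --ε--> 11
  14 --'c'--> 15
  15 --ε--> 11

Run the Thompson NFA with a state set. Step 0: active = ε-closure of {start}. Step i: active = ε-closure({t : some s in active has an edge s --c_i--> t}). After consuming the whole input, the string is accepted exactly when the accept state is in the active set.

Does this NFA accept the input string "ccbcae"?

Answer: ACCEPT

Steps:
start: ε-closure({0}) = {0,1,2,3,4,8,9,10,12,14}
'c' @ 1: {1,9,10,11,12,14,15}  ✓accept
'c' @ 2: {1,9,10,11,12,14,15}  ✓accept
'b' @ 3: {1,9,10,11,12,13,14}  ✓accept
'c' @ 4: {1,9,10,11,12,14,15}  ✓accept
'a' @ 5: {1,9,10,11,12,13,14}  ✓accept
'e' @ 6: {1,9,10,11,12,13,14}  ✓accept
after full input: {1,9,10,11,12,13,14}  (accept=1 in)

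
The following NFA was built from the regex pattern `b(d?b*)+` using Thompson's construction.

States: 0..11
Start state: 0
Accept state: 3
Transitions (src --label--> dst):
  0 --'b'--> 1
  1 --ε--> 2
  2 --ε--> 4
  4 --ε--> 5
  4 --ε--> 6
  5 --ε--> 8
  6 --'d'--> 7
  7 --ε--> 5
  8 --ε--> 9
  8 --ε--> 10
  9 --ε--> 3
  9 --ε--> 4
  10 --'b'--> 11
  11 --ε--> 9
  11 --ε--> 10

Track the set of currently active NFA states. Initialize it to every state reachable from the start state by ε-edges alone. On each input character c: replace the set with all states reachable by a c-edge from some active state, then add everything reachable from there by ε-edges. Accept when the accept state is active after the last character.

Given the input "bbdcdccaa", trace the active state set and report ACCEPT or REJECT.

Answer: REJECT

Trace:
initial (ε-close {0}): {0}
'b' @ 1: {1,2,3,4,5,6,8,9,10}  [accepting]
'b' @ 2: {3,4,5,6,8,9,10,11}  [accepting]
'd' @ 3: {3,4,5,6,7,8,9,10}  [accepting]
'c' @ 4: {}  — no active states
rest 'dccaa' ignored (set empty)
after full input: {}  (accept=3 not in)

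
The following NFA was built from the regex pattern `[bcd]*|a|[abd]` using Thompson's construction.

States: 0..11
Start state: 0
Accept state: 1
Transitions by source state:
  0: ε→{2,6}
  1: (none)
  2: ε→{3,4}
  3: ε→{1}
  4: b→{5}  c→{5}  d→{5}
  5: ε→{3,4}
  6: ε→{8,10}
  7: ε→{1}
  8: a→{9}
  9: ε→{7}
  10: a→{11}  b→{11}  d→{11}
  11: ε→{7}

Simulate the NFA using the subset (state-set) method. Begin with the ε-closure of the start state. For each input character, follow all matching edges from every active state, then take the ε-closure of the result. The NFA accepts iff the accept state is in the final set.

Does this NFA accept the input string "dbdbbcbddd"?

initial (ε-close {0}): {0,1,2,3,4,6,8,10}
'd' @ 1: {1,3,4,5,7,11}  ✓accept
'b' @ 2: {1,3,4,5}  ✓accept
'd' @ 3: {1,3,4,5}  ✓accept
'b' @ 4: {1,3,4,5}  ✓accept
'b' @ 5: {1,3,4,5}  ✓accept
'c' @ 6: {1,3,4,5}  ✓accept
'b' @ 7: {1,3,4,5}  ✓accept
'd' @ 8: {1,3,4,5}  ✓accept
'd' @ 9: {1,3,4,5}  ✓accept
'd' @ 10: {1,3,4,5}  ✓accept
final: {1,3,4,5}; accept 1 in set

Answer: ACCEPT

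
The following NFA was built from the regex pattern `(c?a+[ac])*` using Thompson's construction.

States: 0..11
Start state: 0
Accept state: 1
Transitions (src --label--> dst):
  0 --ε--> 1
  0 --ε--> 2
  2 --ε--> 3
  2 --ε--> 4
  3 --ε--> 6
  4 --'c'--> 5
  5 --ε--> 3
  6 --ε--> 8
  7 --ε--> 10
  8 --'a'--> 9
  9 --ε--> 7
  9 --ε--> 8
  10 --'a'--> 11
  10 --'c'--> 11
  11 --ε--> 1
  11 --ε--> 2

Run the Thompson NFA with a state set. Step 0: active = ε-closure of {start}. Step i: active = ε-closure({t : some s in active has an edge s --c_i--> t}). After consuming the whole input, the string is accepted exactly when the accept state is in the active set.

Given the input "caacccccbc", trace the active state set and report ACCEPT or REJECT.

S₀ = ε-closure({0}) = {0,1,2,3,4,6,8}
'c' @ 1: {3,5,6,8}
'a' @ 2: {7,8,9,10}
'a' @ 3: {1,2,3,4,6,7,8,9,10,11}  ✓accept
'c' @ 4: {1,2,3,4,5,6,8,11}  ✓accept
'c' @ 5: {3,5,6,8}
'c' @ 6: {}  — dead — no transitions
rest 'ccbc' ignored (set empty)
after full input: {}  (accept=1 not in)

Answer: REJECT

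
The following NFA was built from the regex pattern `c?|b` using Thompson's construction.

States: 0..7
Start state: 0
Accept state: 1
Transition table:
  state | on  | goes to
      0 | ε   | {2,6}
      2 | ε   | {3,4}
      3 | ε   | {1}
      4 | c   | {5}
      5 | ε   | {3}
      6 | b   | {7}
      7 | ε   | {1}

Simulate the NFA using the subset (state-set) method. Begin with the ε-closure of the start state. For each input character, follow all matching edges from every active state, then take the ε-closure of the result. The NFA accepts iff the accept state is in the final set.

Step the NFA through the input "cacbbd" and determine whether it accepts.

S₀ = ε-closure({0}) = {0,1,2,3,4,6}
'c' @ 1: {1,3,5}  [accepting]
'a' @ 2: {}  — dead — no transitions
rest 'cbbd' ignored (set empty)
final: {}; accept 1 not in set

Answer: REJECT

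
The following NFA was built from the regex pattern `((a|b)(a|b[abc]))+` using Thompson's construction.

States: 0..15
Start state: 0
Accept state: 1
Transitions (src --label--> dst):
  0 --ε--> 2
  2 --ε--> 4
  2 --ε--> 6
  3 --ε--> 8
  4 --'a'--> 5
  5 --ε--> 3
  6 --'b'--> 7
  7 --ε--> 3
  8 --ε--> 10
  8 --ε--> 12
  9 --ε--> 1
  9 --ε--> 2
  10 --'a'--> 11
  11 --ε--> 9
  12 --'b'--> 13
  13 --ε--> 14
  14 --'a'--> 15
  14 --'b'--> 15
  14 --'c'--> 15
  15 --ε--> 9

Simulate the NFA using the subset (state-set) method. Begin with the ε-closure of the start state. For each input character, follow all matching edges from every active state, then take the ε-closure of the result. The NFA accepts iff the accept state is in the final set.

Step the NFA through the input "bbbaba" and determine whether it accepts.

initial (ε-close {0}): {0,2,4,6}
'b' @ 1: {3,7,8,10,12}
'b' @ 2: {13,14}
'b' @ 3: {1,2,4,6,9,15}  (accept∈set)
'a' @ 4: {3,5,8,10,12}
'b' @ 5: {13,14}
'a' @ 6: {1,2,4,6,9,15}  (accept∈set)
after full input: {1,2,4,6,9,15}  (accept=1 in)

Answer: ACCEPT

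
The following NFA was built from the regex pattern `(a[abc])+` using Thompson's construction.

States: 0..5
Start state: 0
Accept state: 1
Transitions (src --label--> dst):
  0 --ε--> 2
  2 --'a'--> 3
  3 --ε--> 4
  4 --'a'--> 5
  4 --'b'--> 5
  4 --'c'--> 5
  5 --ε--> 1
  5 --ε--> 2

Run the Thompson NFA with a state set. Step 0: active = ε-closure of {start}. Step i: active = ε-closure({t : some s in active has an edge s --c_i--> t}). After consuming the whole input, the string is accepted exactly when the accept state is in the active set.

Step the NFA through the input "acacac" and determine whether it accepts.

Answer: ACCEPT

Steps:
S₀ = ε-closure({0}) = {0,2}
'a' @ 1: {3,4}
'c' @ 2: {1,2,5}  (accept∈set)
'a' @ 3: {3,4}
'c' @ 4: {1,2,5}  (accept∈set)
'a' @ 5: {3,4}
'c' @ 6: {1,2,5}  (accept∈set)
end set {1,2,5} — state 1 in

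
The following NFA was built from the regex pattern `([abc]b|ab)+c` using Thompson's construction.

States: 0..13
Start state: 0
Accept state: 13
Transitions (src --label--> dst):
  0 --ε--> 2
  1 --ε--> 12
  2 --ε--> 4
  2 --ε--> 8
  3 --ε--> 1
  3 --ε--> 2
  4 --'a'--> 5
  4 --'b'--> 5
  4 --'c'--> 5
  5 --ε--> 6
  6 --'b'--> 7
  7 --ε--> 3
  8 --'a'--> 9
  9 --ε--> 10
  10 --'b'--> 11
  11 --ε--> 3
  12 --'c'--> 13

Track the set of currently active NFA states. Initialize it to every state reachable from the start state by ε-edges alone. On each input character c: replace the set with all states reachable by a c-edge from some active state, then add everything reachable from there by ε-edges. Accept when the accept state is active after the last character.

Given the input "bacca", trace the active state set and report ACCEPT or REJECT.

start: ε-closure({0}) = {0,2,4,8}
'b' @ 1: {5,6}
'a' @ 2: {}  — state set empty
rest 'cca' ignored (set empty)
final: {}; accept 13 not in set

Answer: REJECT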